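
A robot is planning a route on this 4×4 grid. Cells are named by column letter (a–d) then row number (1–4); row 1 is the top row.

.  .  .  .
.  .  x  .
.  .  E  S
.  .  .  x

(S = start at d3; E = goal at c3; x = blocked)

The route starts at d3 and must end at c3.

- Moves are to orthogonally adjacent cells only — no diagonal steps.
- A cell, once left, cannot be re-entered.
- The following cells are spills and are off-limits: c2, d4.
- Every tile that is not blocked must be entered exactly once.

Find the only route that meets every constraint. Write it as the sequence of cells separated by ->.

Need to visit all 14 open cells exactly once, starting at d3 and ending at c3.
Cell c4 has only two open neighbours (c3 and b4), so the path must pass straight through it: one of those is the cell it's entered from and the other is where it exits.
Route from d3: 2× up (reaching d1), 3× left (reaching a1), down to a2, right to b2, down to b3, left to a3, down to a4, 2× right (reaching c4), up to c3 — 13 moves in all.
Check: all 14 open cells covered.

d3 -> d2 -> d1 -> c1 -> b1 -> a1 -> a2 -> b2 -> b3 -> a3 -> a4 -> b4 -> c4 -> c3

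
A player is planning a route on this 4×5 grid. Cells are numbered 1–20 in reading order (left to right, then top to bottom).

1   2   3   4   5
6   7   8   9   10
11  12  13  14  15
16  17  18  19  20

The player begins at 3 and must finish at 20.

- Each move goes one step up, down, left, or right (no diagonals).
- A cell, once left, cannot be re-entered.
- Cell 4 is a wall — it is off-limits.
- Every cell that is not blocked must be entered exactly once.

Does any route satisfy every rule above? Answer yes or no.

no

Cell 5 has only one open neighbour but is neither the start nor the goal, so a Hamiltonian route would have to both enter and leave it through the same neighbour — impossible without revisiting.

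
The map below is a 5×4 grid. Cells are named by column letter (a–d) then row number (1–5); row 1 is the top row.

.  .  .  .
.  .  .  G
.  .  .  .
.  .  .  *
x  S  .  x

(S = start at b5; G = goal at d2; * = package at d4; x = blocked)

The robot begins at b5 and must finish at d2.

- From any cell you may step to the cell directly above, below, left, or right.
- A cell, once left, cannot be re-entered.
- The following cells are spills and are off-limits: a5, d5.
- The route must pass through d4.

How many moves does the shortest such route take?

Any route passes through d4 somewhere between b5 and d2. Summing Manhattan distances along the two legs (b5 → d4 → d2) gives a lower bound of 3 + 2 = 5 moves.
A route of 5 moves achieves this: b5 → b4 → c4 → d4 → d3 → d2.
Since 5 matches the lower bound, it is optimal.

5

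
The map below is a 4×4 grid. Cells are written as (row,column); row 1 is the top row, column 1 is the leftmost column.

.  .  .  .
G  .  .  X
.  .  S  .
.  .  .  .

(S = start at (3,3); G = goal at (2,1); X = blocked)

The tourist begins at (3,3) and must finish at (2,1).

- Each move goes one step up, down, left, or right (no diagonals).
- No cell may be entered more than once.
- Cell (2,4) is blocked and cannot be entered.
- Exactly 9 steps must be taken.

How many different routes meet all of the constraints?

5

Need simple routes of exactly 9 moves from (3,3) to (2,1) (Manhattan distance 3, so 3 moves are spent on a detour and 3 undoing it).
Enumerating: (3,3) (2,3) (1,3) (1,2) (2,2) (3,2) (4,2) (4,1) (3,1) (2,1) | (3,3) (4,3) (4,2) (3,2) (2,2) (2,3) (1,3) (1,2) (1,1) (2,1) | (3,3) (4,3) (4,2) (4,1) (3,1) (3,2) (2,2) (1,2) (1,1) (2,1) | (3,3) (3,4) (4,4) (4,3) (4,2) (3,2) (2,2) (1,2) (1,1) (2,1) | (3,3) (3,4) (4,4) (4,3) (4,2) (4,1) (3,1) (3,2) (2,2) (2,1).
That gives 5 routes.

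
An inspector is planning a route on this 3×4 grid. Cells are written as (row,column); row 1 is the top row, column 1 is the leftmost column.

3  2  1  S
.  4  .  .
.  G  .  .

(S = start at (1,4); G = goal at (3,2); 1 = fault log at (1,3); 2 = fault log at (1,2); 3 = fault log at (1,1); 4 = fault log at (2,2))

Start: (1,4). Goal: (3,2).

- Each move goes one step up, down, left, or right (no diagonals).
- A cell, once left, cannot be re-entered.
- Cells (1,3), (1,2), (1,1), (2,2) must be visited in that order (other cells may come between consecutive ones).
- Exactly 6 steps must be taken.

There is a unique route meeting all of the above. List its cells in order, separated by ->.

(1,4) -> (1,3) -> (1,2) -> (1,1) -> (2,1) -> (2,2) -> (3,2)

The waypoints must appear in the order (1,3), (1,2), (1,1), (2,2), with no cell reused.
Route from (1,4): 3× left (reaching (1,1)), down to (2,1), right to (2,2), down to (3,2) — 6 moves in all.
Check: order respected (1 at step 1, 2 at step 2, 3 at step 3, 4 at step 5); 6 moves as required.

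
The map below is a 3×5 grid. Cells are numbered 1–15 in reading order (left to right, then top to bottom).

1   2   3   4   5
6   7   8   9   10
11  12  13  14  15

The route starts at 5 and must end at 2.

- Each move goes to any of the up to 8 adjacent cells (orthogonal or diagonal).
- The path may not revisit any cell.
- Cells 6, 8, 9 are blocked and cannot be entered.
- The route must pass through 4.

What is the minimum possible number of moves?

Any route passes through 4 somewhere between 5 and 2. Summing Chebyshev distances along the two legs (5 → 4 → 2) gives a lower bound of 1 + 2 = 3 moves.
A route of 3 moves achieves this: 5 → 4 → 3 → 2.
Since 3 matches the lower bound, it is optimal.

3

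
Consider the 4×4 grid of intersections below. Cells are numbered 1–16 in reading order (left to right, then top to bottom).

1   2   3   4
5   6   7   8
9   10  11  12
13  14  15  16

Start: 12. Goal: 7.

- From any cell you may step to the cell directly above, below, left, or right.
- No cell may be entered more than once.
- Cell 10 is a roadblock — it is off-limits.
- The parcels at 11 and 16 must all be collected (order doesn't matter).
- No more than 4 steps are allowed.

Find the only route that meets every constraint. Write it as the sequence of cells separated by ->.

The budget equals the shortest possible length, so every move has to be on a shortest route through the required cells.
Route from 12: down 1 to 16, left 1 to 15, up 2 to 7 — 4 moves in all.
Check: all required cells visited; 4 ≤ 4 moves.

12 -> 16 -> 15 -> 11 -> 7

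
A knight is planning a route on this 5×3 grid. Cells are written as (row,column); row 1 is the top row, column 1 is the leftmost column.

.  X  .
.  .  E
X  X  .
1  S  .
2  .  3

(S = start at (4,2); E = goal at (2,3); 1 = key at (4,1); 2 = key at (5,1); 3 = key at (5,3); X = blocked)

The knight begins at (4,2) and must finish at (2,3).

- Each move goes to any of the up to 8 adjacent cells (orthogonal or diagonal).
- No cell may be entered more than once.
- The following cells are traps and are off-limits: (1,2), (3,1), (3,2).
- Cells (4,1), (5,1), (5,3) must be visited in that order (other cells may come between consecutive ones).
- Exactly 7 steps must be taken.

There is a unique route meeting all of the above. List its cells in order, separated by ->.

The waypoints must appear in the order (4,1), (5,1), (5,3), with no cell reused.
Route from (4,2): left 1 to (4,1), down 1 to (5,1), right 2 to (5,3), up 3 to (2,3) — 7 moves in all.
Check: order respected (1 at step 1, 2 at step 2, 3 at step 4); 7 moves as required.

(4,2) -> (4,1) -> (5,1) -> (5,2) -> (5,3) -> (4,3) -> (3,3) -> (2,3)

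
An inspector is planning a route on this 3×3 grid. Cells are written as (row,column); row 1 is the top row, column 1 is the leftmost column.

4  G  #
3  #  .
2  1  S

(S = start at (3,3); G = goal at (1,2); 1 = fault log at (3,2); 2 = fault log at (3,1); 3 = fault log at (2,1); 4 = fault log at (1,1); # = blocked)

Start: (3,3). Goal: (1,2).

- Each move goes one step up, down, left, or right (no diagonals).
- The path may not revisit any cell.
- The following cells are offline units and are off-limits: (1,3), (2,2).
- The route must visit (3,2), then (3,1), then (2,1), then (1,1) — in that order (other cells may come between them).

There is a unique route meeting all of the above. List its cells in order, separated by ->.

(3,3) -> (3,2) -> (3,1) -> (2,1) -> (1,1) -> (1,2)

The waypoints must appear in the order (3,2), (3,1), (2,1), (1,1), with no cell reused.
Route from (3,3): 2× left (reaching (3,1)), 2× up (reaching (1,1)), right to (1,2) — 5 moves in all.
Check: order respected (1 at step 1, 2 at step 2, 3 at step 3, 4 at step 4).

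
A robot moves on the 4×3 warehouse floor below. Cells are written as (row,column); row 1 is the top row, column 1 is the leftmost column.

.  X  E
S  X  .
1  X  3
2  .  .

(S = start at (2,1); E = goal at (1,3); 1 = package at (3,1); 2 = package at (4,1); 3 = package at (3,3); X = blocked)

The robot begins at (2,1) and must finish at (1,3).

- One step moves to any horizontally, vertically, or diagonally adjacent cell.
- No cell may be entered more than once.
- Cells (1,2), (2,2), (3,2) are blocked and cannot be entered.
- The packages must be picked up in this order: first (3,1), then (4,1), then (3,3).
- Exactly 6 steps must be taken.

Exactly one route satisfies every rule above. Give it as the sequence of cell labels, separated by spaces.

The waypoints must appear in the order (3,1), (4,1), (3,3), with no cell reused.
Route from (2,1): down 2 to (4,1), right 1 to (4,2), up-right 1 to (3,3), up 2 to (1,3) — 6 moves in all.
Check: order respected (1 at step 1, 2 at step 2, 3 at step 4); 6 moves as required.

(2,1) (3,1) (4,1) (4,2) (3,3) (2,3) (1,3)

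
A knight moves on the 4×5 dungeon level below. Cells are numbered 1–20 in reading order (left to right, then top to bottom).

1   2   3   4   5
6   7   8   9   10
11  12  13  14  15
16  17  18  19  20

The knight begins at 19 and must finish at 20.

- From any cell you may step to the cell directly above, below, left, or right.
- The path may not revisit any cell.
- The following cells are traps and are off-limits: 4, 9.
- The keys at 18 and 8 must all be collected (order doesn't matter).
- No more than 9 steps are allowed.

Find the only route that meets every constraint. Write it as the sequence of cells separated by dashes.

19 - 18 - 17 - 12 - 7 - 8 - 13 - 14 - 15 - 20

Any route must reach 18 and 8 and still end at 20 within 9 moves, so the order of the required stops is forced.
Route from 19: left 2 to 17, up 2 to 7, right 1 to 8, down 1 to 13, right 2 to 15, down 1 to 20 — 9 moves in all.
Check: all required cells visited; 9 ≤ 9 moves.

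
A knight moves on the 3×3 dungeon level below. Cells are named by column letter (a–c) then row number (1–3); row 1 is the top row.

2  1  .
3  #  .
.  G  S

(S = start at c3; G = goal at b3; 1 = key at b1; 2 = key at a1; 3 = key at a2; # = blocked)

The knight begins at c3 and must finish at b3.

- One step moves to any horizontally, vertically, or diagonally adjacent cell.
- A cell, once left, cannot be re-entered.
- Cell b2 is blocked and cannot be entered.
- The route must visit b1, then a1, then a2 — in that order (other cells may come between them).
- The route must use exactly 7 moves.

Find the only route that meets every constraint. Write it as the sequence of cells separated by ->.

The waypoints must appear in the order b1, a1, a2, with no cell reused.
Route from c3: 2× up (reaching c1), 2× left (reaching a1), 2× down (reaching a3), right to b3 — 7 moves in all.
Check: order respected (1 at step 3, 2 at step 4, 3 at step 5); 7 moves as required.

c3 -> c2 -> c1 -> b1 -> a1 -> a2 -> a3 -> b3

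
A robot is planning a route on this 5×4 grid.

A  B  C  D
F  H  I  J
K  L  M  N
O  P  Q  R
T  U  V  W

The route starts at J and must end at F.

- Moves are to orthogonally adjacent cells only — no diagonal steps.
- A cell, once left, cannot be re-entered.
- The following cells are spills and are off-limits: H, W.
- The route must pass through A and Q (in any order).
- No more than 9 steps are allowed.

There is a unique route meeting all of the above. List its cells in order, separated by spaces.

Any route must reach A and Q and still end at F within 9 moves, so the order of the required stops is forced.
Route from J: 2× down (reaching R), left to Q, 3× up (reaching C), 2× left (reaching A), down to F — 9 moves in all.
Check: all required cells visited; 9 ≤ 9 moves.

J N R Q M I C B A F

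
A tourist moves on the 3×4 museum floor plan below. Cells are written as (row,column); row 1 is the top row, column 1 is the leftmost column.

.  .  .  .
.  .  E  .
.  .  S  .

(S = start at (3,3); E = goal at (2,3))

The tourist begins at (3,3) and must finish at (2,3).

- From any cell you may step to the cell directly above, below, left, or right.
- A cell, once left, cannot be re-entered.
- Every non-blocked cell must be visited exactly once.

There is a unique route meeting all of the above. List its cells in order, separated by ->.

(3,3) -> (3,4) -> (2,4) -> (1,4) -> (1,3) -> (1,2) -> (1,1) -> (2,1) -> (3,1) -> (3,2) -> (2,2) -> (2,3)

Need to visit all 12 open cells exactly once, starting at (3,3) and ending at (2,3).
Cell (3,1) has only two open neighbours ((2,1) and (3,2)), so the path must pass straight through it: one of those is the cell it's entered from and the other is where it exits.
Route from (3,3): right to (3,4), 2× up (reaching (1,4)), 3× left (reaching (1,1)), 2× down (reaching (3,1)), right to (3,2), up to (2,2), right to (2,3) — 11 moves in all.
Check: all 12 open cells covered.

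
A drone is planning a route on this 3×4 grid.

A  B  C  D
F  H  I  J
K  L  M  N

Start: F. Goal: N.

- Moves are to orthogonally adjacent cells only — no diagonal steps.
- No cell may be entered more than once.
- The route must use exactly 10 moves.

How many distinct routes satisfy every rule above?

4

Need simple routes of exactly 10 moves from F to N (Manhattan distance 4, so 3 moves are spent on a detour and 3 undoing it).
Enumerating: F A B H L M I C D J N | F A B C D J I H L M N | F K L H B C D J I M N | F K L M I H B C D J N.
That gives 4 routes.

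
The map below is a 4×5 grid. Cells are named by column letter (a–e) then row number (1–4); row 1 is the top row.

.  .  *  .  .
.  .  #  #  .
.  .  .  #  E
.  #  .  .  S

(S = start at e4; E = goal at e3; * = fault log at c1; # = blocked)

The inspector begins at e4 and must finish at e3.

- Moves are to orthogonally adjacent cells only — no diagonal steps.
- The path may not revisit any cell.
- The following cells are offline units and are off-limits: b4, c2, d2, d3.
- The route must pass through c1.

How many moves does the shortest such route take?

11

Any route passes through c1 somewhere between e4 and e3. Summing Manhattan distances along the two legs (e4 → c1 → e3) gives a lower bound of 5 + 4 = 9 moves.
The shortest route satisfying every rule uses 11 moves: e4 → d4 → c4 → c3 → b3 → b2 → b1 → c1 → d1 → e1 → e2 → e3.
The no-revisit rule (legs can't share cells) pushes the minimum above the 9-move bound; an exhaustive check rules out every length from 9 to 10, leaving 11 as the minimum.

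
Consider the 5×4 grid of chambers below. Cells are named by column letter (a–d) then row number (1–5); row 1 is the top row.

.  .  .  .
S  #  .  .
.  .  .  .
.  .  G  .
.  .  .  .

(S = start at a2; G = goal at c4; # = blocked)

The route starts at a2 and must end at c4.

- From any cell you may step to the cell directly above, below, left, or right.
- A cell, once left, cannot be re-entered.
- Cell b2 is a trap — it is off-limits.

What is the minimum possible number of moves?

The Manhattan distance from a2 to c4 is |2−4| + |1−3| = 4, so at least 4 moves are needed.
A route of 4 moves achieves this: a2 → a3 → a4 → b4 → c4.
Since 4 matches the lower bound, it is optimal.

4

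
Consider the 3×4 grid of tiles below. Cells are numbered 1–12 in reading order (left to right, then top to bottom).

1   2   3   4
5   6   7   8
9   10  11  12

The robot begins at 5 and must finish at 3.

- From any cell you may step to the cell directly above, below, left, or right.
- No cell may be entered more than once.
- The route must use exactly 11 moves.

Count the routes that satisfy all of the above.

0

Need simple routes of exactly 11 moves from 5 to 3 (Manhattan distance 3, so 4 moves are spent on a detour and 4 undoing it).
No route satisfies every constraint, so the count is 0.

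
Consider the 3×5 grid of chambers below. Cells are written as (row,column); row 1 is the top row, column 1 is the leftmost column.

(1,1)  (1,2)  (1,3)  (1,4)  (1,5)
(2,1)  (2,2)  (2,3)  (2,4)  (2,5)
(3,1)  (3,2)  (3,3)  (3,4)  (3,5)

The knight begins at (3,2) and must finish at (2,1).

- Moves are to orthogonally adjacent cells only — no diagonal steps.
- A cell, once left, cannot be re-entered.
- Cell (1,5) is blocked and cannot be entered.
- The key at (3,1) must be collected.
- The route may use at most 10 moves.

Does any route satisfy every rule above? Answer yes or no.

One route that works: (3,2) → (3,1) → (2,1).

yes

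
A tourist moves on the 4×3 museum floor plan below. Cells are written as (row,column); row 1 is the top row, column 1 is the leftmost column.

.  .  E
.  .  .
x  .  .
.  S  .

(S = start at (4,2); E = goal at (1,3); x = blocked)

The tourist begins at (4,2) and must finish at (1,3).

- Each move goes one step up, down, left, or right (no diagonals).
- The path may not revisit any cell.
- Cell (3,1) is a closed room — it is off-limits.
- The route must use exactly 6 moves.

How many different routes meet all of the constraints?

5

Need simple routes of exactly 6 moves from (4,2) to (1,3) (Manhattan distance 4, so 1 moves are spent on a detour and 1 undoing it).
Enumerating: (4,2) (3,2) (2,2) (2,1) (1,1) (1,2) (1,3) | (4,2) (3,2) (3,3) (2,3) (2,2) (1,2) (1,3) | (4,2) (4,3) (3,3) (2,3) (2,2) (1,2) (1,3) | (4,2) (4,3) (3,3) (3,2) (2,2) (1,2) (1,3) | (4,2) (4,3) (3,3) (3,2) (2,2) (2,3) (1,3).
That gives 5 routes.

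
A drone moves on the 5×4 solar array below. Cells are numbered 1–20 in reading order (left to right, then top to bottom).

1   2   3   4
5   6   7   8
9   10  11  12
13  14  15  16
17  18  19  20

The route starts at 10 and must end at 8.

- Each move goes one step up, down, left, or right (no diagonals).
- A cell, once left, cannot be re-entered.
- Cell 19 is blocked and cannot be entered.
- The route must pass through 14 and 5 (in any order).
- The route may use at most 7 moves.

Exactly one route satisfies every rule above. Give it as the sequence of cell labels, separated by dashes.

10 - 14 - 13 - 9 - 5 - 6 - 7 - 8

The 7-move cap with required stops at 14, 5 leaves no slack for detours.
Route from 10: down to 14, left to 13, 2× up (reaching 5), 3× right (reaching 8) — 7 moves in all.
Check: all required cells visited; 7 ≤ 7 moves.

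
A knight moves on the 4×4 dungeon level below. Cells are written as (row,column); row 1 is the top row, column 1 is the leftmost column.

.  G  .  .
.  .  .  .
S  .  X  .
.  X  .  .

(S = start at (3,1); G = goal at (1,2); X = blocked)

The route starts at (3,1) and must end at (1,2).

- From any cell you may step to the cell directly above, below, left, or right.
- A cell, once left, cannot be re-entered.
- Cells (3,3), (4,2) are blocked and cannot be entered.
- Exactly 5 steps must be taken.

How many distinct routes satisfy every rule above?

3

Need simple routes of exactly 5 moves from (3,1) to (1,2) (Manhattan distance 3, so 1 moves are spent on a detour and 1 undoing it).
Enumerating: (3,1) (2,1) (2,2) (2,3) (1,3) (1,2) | (3,1) (3,2) (2,2) (2,1) (1,1) (1,2) | (3,1) (3,2) (2,2) (2,3) (1,3) (1,2).
That gives 3 routes.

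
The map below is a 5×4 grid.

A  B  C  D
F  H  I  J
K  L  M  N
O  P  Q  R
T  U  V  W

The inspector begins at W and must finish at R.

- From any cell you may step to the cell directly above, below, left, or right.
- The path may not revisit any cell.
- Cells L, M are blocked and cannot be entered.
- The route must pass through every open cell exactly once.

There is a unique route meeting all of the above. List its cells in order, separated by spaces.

W V Q P U T O K F A B H I C D J N R

Need to visit all 18 open cells exactly once, starting at W and ending at R.
Cell T has only two open neighbours (O and U), so the path must pass straight through it: one of those is the cell it's entered from and the other is where it exits.
Route from W: left to V, up to Q, left to P, down to U, left to T, 4× up (reaching A), right to B, down to H, right to I, up to C, right to D, 3× down (reaching R) — 17 moves in all.
Check: all 18 open cells covered.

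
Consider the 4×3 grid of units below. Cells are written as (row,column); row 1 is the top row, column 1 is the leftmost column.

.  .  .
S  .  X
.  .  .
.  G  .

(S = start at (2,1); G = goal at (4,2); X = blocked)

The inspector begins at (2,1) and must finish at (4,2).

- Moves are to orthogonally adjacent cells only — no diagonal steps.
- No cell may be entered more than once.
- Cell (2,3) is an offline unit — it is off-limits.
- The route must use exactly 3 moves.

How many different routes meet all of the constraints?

Need simple routes of exactly 3 moves from (2,1) to (4,2) (Manhattan distance 3, so 0 moves are spent on a detour and 0 undoing it).
Enumerating: (2,1) (3,1) (4,1) (4,2) | (2,1) (3,1) (3,2) (4,2) | (2,1) (2,2) (3,2) (4,2).
That gives 3 routes.

3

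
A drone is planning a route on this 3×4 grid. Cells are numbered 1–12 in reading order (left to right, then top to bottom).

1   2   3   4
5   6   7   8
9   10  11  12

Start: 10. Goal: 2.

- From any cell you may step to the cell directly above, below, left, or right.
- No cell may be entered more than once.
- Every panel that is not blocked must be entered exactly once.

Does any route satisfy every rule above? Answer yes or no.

no

Colour the cells like a checkerboard: each orthogonal step flips colour, so a Hamiltonian route alternates colours. Here there are 6 cells of one colour and 6 of the other, with start on the same colour as the goal — the counts and endpoints can't be arranged into an alternating sequence of length 12, so no Hamiltonian route exists.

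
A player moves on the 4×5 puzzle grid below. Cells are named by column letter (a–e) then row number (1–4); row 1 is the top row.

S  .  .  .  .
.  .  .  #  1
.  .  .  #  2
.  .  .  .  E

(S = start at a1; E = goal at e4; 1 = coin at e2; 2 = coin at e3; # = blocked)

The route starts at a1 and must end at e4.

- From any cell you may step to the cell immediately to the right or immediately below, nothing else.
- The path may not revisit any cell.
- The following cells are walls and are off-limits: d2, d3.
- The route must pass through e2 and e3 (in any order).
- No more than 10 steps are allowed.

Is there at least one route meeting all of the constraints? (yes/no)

yes

One route that works: a1 → b1 → c1 → d1 → e1 → e2 → e3 → e4.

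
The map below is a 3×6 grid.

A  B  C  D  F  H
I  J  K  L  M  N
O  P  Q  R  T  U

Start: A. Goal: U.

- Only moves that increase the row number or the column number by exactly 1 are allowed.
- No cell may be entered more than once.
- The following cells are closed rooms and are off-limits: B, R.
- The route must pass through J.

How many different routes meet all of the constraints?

2

A right/down-only route from A to U makes exactly 2 down-moves and 5 right-moves in some order.
With no other constraints that would be C(7,2) = 21 routes.
Split at J and multiply the segment counts (each segment already excludes blocked cells): A→J: 1; J→U: 2; product = 2.
That gives 2 routes.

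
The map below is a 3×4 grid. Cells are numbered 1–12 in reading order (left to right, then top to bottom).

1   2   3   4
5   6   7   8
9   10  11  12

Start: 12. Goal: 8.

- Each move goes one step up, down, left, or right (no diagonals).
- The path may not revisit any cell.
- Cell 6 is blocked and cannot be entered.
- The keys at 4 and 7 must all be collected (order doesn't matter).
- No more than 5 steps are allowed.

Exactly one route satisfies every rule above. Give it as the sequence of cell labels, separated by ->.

The budget equals the shortest possible length, so every move has to be on a shortest route through the required cells.
Route from 12: left to 11, 2× up (reaching 3), right to 4, down to 8 — 5 moves in all.
Check: all required cells visited; 5 ≤ 5 moves.

12 -> 11 -> 7 -> 3 -> 4 -> 8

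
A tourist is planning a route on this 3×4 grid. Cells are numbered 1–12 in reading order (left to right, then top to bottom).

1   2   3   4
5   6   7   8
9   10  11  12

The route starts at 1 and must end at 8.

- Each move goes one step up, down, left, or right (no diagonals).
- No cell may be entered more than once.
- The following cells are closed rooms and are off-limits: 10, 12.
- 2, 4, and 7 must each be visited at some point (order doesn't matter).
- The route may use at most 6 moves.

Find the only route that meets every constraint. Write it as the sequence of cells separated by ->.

Any route must reach 2, 4, and 7 and still end at 8 within 6 moves, so the order of the required stops is forced.
Route from 1: right to 2, down to 6, right to 7, up to 3, right to 4, down to 8 — 6 moves in all.
Check: all required cells visited; 6 ≤ 6 moves.

1 -> 2 -> 6 -> 7 -> 3 -> 4 -> 8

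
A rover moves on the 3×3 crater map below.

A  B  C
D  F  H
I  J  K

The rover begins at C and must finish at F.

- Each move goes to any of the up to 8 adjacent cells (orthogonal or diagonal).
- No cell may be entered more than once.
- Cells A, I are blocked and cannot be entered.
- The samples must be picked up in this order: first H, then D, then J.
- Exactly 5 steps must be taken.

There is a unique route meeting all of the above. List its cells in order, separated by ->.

C -> H -> B -> D -> J -> F

The waypoints must appear in the order H, D, J, with no cell reused.
Route from C: down 1 to H, up-left 1 to B, down-left 1 to D, down-right 1 to J, up 1 to F — 5 moves in all.
Check: order respected (H at step 1, D at step 3, J at step 4); 5 moves as required.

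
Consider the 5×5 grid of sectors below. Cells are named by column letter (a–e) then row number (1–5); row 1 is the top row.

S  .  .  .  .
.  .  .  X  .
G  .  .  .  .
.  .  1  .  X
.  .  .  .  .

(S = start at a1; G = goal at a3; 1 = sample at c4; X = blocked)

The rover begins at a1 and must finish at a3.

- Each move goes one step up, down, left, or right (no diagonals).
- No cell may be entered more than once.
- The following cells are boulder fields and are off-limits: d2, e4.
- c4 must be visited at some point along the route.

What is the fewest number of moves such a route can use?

8

Any route passes through c4 somewhere between a1 and a3. Summing Manhattan distances along the two legs (a1 → c4 → a3) gives a lower bound of 5 + 3 = 8 moves.
A route of 8 moves achieves this: a1 → a2 → b2 → b3 → c3 → c4 → b4 → a4 → a3.
Since 8 matches the lower bound, it is optimal.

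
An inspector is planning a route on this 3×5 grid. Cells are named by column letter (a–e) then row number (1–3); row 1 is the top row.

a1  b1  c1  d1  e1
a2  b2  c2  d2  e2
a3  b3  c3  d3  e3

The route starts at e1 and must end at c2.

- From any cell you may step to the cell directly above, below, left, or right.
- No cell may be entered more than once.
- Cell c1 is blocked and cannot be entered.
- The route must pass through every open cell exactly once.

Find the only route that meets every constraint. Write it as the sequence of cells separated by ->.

Need to visit all 14 open cells exactly once, starting at e1 and ending at c2.
Route from e1: left to d1, down to d2, right to e2, down to e3, 4× left (reaching a3), 2× up (reaching a1), right to b1, down to b2, right to c2 — 13 moves in all.
Check: all 14 open cells covered.

e1 -> d1 -> d2 -> e2 -> e3 -> d3 -> c3 -> b3 -> a3 -> a2 -> a1 -> b1 -> b2 -> c2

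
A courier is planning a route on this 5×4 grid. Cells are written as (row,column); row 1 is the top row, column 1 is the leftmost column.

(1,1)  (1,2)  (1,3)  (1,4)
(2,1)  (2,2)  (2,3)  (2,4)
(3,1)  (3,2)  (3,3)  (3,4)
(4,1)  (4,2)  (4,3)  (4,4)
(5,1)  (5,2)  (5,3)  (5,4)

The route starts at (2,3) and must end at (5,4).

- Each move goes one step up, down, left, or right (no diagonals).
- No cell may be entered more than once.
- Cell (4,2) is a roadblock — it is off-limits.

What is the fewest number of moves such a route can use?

4

The Manhattan distance from (2,3) to (5,4) is |2−5| + |3−4| = 4, so at least 4 moves are needed.
A route of 4 moves achieves this: (2,3) → (3,3) → (4,3) → (5,3) → (5,4).
Since 4 matches the lower bound, it is optimal.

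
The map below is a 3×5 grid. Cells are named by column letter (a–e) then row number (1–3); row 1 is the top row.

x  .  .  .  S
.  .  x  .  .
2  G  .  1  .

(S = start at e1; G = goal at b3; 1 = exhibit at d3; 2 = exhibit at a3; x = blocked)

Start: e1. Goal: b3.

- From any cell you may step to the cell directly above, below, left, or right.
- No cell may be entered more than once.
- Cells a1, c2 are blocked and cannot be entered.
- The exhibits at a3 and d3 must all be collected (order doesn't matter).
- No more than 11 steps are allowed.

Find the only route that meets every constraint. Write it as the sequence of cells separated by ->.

The budget equals the shortest possible length, so every move has to be on a shortest route through the required cells.
Route from e1: 2× down (reaching e3), left to d3, 2× up (reaching d1), 2× left (reaching b1), down to b2, left to a2, down to a3, right to b3 — 11 moves in all.
Check: all required cells visited; 11 ≤ 11 moves.

e1 -> e2 -> e3 -> d3 -> d2 -> d1 -> c1 -> b1 -> b2 -> a2 -> a3 -> b3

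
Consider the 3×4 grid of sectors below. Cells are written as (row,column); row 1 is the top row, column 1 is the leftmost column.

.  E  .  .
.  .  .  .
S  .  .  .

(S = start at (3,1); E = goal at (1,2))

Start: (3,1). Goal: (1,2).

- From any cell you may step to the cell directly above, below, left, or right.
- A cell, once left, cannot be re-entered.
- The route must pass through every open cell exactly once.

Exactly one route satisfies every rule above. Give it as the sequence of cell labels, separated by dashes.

Need to visit all 12 open cells exactly once, starting at (3,1) and ending at (1,2).
Route from (3,1): 3× right (reaching (3,4)), 2× up (reaching (1,4)), left to (1,3), down to (2,3), 2× left (reaching (2,1)), up to (1,1), right to (1,2) — 11 moves in all.
Check: all 12 open cells covered.

(3,1) - (3,2) - (3,3) - (3,4) - (2,4) - (1,4) - (1,3) - (2,3) - (2,2) - (2,1) - (1,1) - (1,2)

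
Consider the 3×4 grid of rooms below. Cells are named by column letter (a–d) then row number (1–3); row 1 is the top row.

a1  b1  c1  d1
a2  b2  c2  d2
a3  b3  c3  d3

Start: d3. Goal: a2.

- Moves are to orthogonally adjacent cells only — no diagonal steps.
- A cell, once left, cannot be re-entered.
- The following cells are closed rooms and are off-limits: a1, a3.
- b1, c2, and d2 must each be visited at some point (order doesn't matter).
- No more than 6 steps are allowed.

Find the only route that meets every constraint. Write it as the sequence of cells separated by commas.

d3, d2, c2, c1, b1, b2, a2

The budget equals the shortest possible length, so every move has to be on a shortest route through the required cells.
Route from d3: up to d2, left to c2, up to c1, left to b1, down to b2, left to a2 — 6 moves in all.
Check: all required cells visited; 6 ≤ 6 moves.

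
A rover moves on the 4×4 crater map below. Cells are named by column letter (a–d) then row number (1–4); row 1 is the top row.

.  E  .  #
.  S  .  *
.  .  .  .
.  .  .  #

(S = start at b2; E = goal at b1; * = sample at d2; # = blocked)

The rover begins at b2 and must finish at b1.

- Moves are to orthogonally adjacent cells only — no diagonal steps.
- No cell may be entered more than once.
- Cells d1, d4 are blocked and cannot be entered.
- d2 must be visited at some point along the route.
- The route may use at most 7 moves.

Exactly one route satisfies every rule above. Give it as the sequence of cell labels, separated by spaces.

Any route must reach d2 and still end at b1 within 7 moves, so the order of the required stops is forced.
Route from b2: down to b3, 2× right (reaching d3), up to d2, left to c2, up to c1, left to b1 — 7 moves in all.
Check: all required cells visited; 7 ≤ 7 moves.

b2 b3 c3 d3 d2 c2 c1 b1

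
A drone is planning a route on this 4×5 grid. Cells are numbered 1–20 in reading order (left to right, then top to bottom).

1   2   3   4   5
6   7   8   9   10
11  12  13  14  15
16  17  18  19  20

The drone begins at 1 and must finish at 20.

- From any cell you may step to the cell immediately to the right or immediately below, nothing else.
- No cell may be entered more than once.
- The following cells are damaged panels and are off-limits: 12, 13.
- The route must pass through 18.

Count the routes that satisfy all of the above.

1

A right/down-only route from 1 to 20 makes exactly 3 down-moves and 4 right-moves in some order.
With no other constraints that would be C(7,3) = 35 routes.
Split at 18 and multiply the segment counts (each segment already excludes blocked cells): 1→18: 1; 18→20: 1; product = 1.
That gives 1 route.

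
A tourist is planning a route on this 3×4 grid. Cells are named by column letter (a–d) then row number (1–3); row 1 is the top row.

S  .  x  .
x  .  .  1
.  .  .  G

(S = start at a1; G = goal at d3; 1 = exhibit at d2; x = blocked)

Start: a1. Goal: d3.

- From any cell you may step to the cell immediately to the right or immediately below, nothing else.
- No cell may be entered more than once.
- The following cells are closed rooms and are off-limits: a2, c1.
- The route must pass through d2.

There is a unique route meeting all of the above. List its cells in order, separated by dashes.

a1 - b1 - b2 - c2 - d2 - d3

Moves only go right or down, so the column and row indices never decrease.
Route from a1: right to b1, down to b2, 2× right (reaching d2), down to d3 — 5 moves in all.
Check: all required cells visited.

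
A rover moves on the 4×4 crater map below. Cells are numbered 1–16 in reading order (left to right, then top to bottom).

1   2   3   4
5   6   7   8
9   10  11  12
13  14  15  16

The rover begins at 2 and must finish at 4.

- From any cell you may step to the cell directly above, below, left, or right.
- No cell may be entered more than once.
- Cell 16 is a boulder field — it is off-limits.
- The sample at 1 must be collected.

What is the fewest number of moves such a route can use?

Any route passes through 1 somewhere between 2 and 4. Summing Manhattan distances along the two legs (2 → 1 → 4) gives a lower bound of 1 + 3 = 4 moves.
The shortest route satisfying every rule uses 6 moves: 2 → 1 → 5 → 6 → 7 → 3 → 4.
The no-revisit rule (legs can't share cells) pushes the minimum above the 4-move bound; an exhaustive check rules out every length from 4 to 5, leaving 6 as the minimum.

6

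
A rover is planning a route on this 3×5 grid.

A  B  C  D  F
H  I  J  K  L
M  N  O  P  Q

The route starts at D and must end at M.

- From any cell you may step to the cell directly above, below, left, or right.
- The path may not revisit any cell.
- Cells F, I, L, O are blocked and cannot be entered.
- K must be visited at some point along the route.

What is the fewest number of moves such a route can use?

7

Any route passes through K somewhere between D and M. Summing Manhattan distances along the two legs (D → K → M) gives a lower bound of 1 + 4 = 5 moves.
That bound ignores the blocked cells. Measuring each leg by the fewest moves that actually steer around them (D→K: 1; K→M: 6) raises the lower bound to 7.
A route of 7 moves exists: D → K → J → C → B → A → H → M.
Since 7 matches that lower bound, it is optimal.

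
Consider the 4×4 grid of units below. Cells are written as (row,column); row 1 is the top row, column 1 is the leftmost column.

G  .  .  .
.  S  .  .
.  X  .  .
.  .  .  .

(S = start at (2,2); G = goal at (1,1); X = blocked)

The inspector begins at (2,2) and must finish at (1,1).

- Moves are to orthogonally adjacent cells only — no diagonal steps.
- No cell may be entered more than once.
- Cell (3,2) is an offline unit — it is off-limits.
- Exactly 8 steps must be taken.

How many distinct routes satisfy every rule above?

Need simple routes of exactly 8 moves from (2,2) to (1,1) (Manhattan distance 2, so 3 moves are spent on a detour and 3 undoing it).
Enumerating: (2,2) (2,3) (3,3) (4,3) (4,2) (4,1) (3,1) (2,1) (1,1) | (2,2) (2,3) (3,3) (3,4) (2,4) (1,4) (1,3) (1,2) (1,1).
That gives 2 routes.

2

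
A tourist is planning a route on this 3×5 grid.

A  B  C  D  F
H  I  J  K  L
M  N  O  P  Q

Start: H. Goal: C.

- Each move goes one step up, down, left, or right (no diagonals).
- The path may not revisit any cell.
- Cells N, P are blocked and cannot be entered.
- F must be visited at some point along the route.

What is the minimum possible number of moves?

Any route passes through F somewhere between H and C. Summing Manhattan distances along the two legs (H → F → C) gives a lower bound of 5 + 2 = 7 moves.
A route of 7 moves achieves this: H → I → J → K → L → F → D → C.
Since 7 matches the lower bound, it is optimal.

7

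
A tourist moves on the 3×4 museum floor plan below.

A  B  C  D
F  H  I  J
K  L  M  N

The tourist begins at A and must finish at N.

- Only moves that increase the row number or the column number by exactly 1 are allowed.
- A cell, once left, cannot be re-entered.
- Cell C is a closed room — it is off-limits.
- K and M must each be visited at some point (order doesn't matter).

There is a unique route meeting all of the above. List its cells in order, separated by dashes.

Moves only go right or down, so the column and row indices never decrease.
Route from A: 2× down (reaching K), 3× right (reaching N) — 5 moves in all.
Check: all required cells visited.

A - F - K - L - M - N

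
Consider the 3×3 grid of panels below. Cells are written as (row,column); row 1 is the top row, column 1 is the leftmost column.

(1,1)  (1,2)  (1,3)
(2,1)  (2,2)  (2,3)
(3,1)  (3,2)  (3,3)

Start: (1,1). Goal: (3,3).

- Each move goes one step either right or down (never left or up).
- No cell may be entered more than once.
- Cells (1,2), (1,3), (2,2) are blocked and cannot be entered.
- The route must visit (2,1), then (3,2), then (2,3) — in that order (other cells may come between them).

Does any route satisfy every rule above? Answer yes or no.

(2,3) lies above (3,2), so going from (3,2) to (2,3) would need an upward move — but moves only go right/down, so (3,2) cannot be visited before (2,3).

no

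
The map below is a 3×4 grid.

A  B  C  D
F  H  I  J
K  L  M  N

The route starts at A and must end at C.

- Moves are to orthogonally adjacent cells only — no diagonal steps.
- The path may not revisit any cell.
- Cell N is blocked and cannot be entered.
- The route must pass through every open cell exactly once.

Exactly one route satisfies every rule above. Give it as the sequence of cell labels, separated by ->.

A -> B -> H -> F -> K -> L -> M -> I -> J -> D -> C

Need to visit all 11 open cells exactly once, starting at A and ending at C.
Cell D has only two open neighbours (J and C), so the path must pass straight through it: one of those is the cell it's entered from and the other is where it exits.
Route from A: right 1 to B, down 1 to H, left 1 to F, down 1 to K, right 2 to M, up 1 to I, right 1 to J, up 1 to D, left 1 to C — 10 moves in all.
Check: all 11 open cells covered.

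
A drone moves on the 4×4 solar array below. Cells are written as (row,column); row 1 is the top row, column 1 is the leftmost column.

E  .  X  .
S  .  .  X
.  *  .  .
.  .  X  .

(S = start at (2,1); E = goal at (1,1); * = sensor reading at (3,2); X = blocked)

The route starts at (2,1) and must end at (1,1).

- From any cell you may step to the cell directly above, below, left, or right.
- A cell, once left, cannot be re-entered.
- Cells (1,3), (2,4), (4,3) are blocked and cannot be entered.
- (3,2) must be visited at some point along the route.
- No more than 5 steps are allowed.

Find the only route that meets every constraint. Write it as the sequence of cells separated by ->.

The budget equals the shortest possible length, so every move has to be on a shortest route through the required cells.
Route from (2,1): down 1 to (3,1), right 1 to (3,2), up 2 to (1,2), left 1 to (1,1) — 5 moves in all.
Check: all required cells visited; 5 ≤ 5 moves.

(2,1) -> (3,1) -> (3,2) -> (2,2) -> (1,2) -> (1,1)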